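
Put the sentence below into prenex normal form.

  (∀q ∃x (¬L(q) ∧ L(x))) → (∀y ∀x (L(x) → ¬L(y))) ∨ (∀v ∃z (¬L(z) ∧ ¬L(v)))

First replace A → B with ¬A ∨ B.
  ¬(∀q ∃x (¬L(q) ∧ L(x))) ∨ (∀y ∀x (¬L(x) ∨ ¬L(y))) ∨ (∀v ∃z (¬L(z) ∧ ¬L(v)))
Push ¬ through the quantifiers and connectives to reach negation normal form:
  (∃q ∀x (L(q) ∨ ¬L(x))) ∨ (∀y ∀x (¬L(x) ∨ ¬L(y))) ∨ (∀v ∃z (¬L(z) ∧ ¬L(v)))
Rename bound variables to avoid capture: x↦u1.
  (∃q ∀x (L(q) ∨ ¬L(x))) ∨ (∀y ∀u1 (¬L(u1) ∨ ¬L(y))) ∨ (∀v ∃z (¬L(z) ∧ ¬L(v)))
Pull the quantifiers to the front (each side's bound variable is not free in the other side):
  ∃q ∀x ∀y ∀u1 ∀v ∃z (L(q) ∨ ¬L(x) ∨ ¬L(u1) ∨ ¬L(y) ∨ ¬L(z) ∧ ¬L(v))

∃q ∀x ∀y ∀u1 ∀v ∃z (L(q) ∨ ¬L(x) ∨ ¬L(u1) ∨ ¬L(y) ∨ ¬L(z) ∧ ¬L(v))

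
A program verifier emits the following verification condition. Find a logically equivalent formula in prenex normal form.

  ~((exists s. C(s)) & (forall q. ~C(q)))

Push ¬ through the quantifiers and connectives to reach negation normal form:
  (forall s. ~C(s)) | (exists q. C(q))
All bound variables are already distinct, so no renaming is needed.
Extract every quantifier outward, since the variables are now distinct and don't occur free across branches:
  forall s. exists q. (~C(s) | C(q))

forall s. exists q. (~C(s) | C(q))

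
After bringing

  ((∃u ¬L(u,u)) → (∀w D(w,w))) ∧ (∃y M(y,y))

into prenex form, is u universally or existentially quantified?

First replace A → B with ¬A ∨ B.
  (¬(∃u ¬L(u,u)) ∨ (∀w D(w,w))) ∧ (∃y M(y,y))
Drive negations inward (¬∀x A ≡ ∃x ¬A, ¬∃x A ≡ ∀x ¬A, De Morgan for ∧/∨):
  ((∀u L(u,u)) ∨ (∀w D(w,w))) ∧ (∃y M(y,y))
All bound variables are already distinct, so no renaming is needed.
Finally move all quantifiers to the prefix:
  ∀u ∀w ∃y ((L(u,u) ∨ D(w,w)) ∧ M(y,y))
The quantifier ∃u sits under an odd number of negations (counting the antecedent side of each →), so it flips to ∀u.

universal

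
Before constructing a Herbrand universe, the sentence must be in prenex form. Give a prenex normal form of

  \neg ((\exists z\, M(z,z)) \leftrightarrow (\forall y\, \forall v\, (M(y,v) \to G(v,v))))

First replace A → B with ¬A ∨ B; A ↔ B as (¬A ∨ B) ∧ (¬B ∨ A).
  \neg ((\neg (\exists z\, M(z,z)) \lor (\forall y\, \forall v\, (\neg M(y,v) \lor G(v,v)))) \land (\neg (\forall y\, \forall v\, (\neg M(y,v) \lor G(v,v))) \lor (\exists z\, M(z,z))))
Drive negations inward (¬∀x A ≡ ∃x ¬A, ¬∃x A ≡ ∀x ¬A, De Morgan for ∧/∨):
  (\exists z\, M(z,z)) \land (\exists y\, \exists v\, (M(y,v) \land \neg G(v,v))) \lor (\forall y\, \forall v\, (\neg M(y,v) \lor G(v,v))) \land (\forall z\, \neg M(z,z))
Standardize variables apart so no two quantifiers bind the same name: y↦w, v↦u, z↦q.
  (\exists z\, M(z,z)) \land (\exists y\, \exists v\, (M(y,v) \land \neg G(v,v))) \lor (\forall w\, \forall u\, (\neg M(w,u) \lor G(u,u))) \land (\forall q\, \neg M(q,q))
Finally move all quantifiers to the prefix:
  \exists z\, \exists y\, \exists v\, \forall w\, \forall u\, \forall q\, (M(z,z) \land M(y,v) \land \neg G(v,v) \lor (\neg M(w,u) \lor G(u,u)) \land \neg M(q,q))

\exists z\, \exists y\, \exists v\, \forall w\, \forall u\, \forall q\, (M(z,z) \land M(y,v) \land \neg G(v,v) \lor (\neg M(w,u) \lor G(u,u)) \land \neg M(q,q))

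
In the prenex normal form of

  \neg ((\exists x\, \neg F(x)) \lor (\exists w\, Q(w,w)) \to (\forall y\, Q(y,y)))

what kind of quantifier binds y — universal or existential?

existential

First replace A → B with ¬A ∨ B.
  \neg (\neg ((\exists x\, \neg F(x)) \lor (\exists w\, Q(w,w))) \lor (\forall y\, Q(y,y)))
Move each ¬ inward, flipping quantifiers it crosses:
  ((\exists x\, \neg F(x)) \lor (\exists w\, Q(w,w))) \land (\exists y\, \neg Q(y,y))
All bound variables are already distinct, so no renaming is needed.
Extract every quantifier outward, since the variables are now distinct and don't occur free across branches:
  \exists x\, \exists w\, \exists y\, ((\neg F(x) \lor Q(w,w)) \land \neg Q(y,y))
The quantifier \forall y sits under an odd number of negations (counting the antecedent side of each →), so it flips to \exists y.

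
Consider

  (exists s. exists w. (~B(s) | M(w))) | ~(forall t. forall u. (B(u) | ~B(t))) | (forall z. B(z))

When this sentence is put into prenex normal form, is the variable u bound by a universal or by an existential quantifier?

existential

Move each ¬ inward, flipping quantifiers it crosses:
  (exists s. exists w. (~B(s) | M(w))) | (exists t. exists u. (~B(u) & B(t))) | (forall z. B(z))
All bound variables are already distinct, so no renaming is needed.
Finally move all quantifiers to the prefix:
  exists s. exists w. exists t. exists u. forall z. (~B(s) | M(w) | ~B(u) & B(t) | B(z))
The quantifier forall u sits under an odd number of negations, so it flips to exists u.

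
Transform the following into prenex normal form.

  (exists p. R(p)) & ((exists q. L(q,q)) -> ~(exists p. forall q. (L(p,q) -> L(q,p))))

exists p. forall q. forall w1. exists y1. (R(p) & (~L(q,q) | L(w1,y1) & ~L(y1,w1)))

First replace A → B with ¬A ∨ B.
  (exists p. R(p)) & (~(exists q. L(q,q)) | ~(exists p. forall q. (~L(p,q) | L(q,p))))
Drive negations inward (¬∀x A ≡ ∃x ¬A, ¬∃x A ≡ ∀x ¬A, De Morgan for ∧/∨):
  (exists p. R(p)) & ((forall q. ~L(q,q)) | (forall p. exists q. (L(p,q) & ~L(q,p))))
Standardize variables apart so no two quantifiers bind the same name: p↦w1, q↦y1.
  (exists p. R(p)) & ((forall q. ~L(q,q)) | (forall w1. exists y1. (L(w1,y1) & ~L(y1,w1))))
Finally move all quantifiers to the prefix:
  exists p. forall q. forall w1. exists y1. (R(p) & (~L(q,q) | L(w1,y1) & ~L(y1,w1)))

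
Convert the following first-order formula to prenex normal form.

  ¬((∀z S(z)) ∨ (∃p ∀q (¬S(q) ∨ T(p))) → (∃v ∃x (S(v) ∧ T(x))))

∀z ∃p ∀q ∀v ∀x ((S(z) ∨ ¬S(q) ∨ T(p)) ∧ (¬S(v) ∨ ¬T(x)))

Rewrite implications/biconditionals: A → B as ¬A ∨ B.
  ¬(¬((∀z S(z)) ∨ (∃p ∀q (¬S(q) ∨ T(p)))) ∨ (∃v ∃x (S(v) ∧ T(x))))
Move each ¬ inward, flipping quantifiers it crosses:
  ((∀z S(z)) ∨ (∃p ∀q (¬S(q) ∨ T(p)))) ∧ (∀v ∀x (¬S(v) ∨ ¬T(x)))
All bound variables are already distinct, so no renaming is needed.
Extract every quantifier outward, since the variables are now distinct and don't occur free across branches:
  ∀z ∃p ∀q ∀v ∀x ((S(z) ∨ ¬S(q) ∨ T(p)) ∧ (¬S(v) ∨ ¬T(x)))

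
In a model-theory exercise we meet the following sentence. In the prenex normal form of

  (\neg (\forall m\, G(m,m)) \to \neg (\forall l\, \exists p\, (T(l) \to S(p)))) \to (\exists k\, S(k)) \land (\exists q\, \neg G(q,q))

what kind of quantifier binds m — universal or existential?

First replace A → B with ¬A ∨ B.
  \neg (\neg \neg (\forall m\, G(m,m)) \lor \neg (\forall l\, \exists p\, (\neg T(l) \lor S(p)))) \lor (\exists k\, S(k)) \land (\exists q\, \neg G(q,q))
Push ¬ through the quantifiers and connectives to reach negation normal form:
  (\exists m\, \neg G(m,m)) \land (\forall l\, \exists p\, (\neg T(l) \lor S(p))) \lor (\exists k\, S(k)) \land (\exists q\, \neg G(q,q))
All bound variables are already distinct, so no renaming is needed.
Finally move all quantifiers to the prefix:
  \exists m\, \forall l\, \exists p\, \exists k\, \exists q\, (\neg G(m,m) \land (\neg T(l) \lor S(p)) \lor S(k) \land \neg G(q,q))
The quantifier \forall m sits under an odd number of negations (counting the antecedent side of each →), so it flips to \exists m.

existential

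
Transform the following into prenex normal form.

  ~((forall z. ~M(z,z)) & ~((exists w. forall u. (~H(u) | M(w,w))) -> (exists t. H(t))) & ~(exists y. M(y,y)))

Eliminate → and ↔ using ¬ and ∨.
  ~((forall z. ~M(z,z)) & ~(~(exists w. forall u. (~H(u) | M(w,w))) | (exists t. H(t))) & ~(exists y. M(y,y)))
Push ¬ through the quantifiers and connectives to reach negation normal form:
  (exists z. M(z,z)) | (forall w. exists u. (H(u) & ~M(w,w))) | (exists t. H(t)) | (exists y. M(y,y))
All bound variables are already distinct, so no renaming is needed.
Extract every quantifier outward, since the variables are now distinct and don't occur free across branches:
  exists z. forall w. exists u. exists t. exists y. (M(z,z) | H(u) & ~M(w,w) | H(t) | M(y,y))

exists z. forall w. exists u. exists t. exists y. (M(z,z) | H(u) & ~M(w,w) | H(t) | M(y,y))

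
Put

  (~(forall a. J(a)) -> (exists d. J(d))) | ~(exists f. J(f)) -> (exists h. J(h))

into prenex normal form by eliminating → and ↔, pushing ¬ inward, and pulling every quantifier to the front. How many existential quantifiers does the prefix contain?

3

Rewrite implications/biconditionals: A → B as ¬A ∨ B.
  ~(~~(forall a. J(a)) | (exists d. J(d)) | ~(exists f. J(f))) | (exists h. J(h))
Push ¬ through the quantifiers and connectives to reach negation normal form:
  (exists a. ~J(a)) & (forall d. ~J(d)) & (exists f. J(f)) | (exists h. J(h))
Finally move all quantifiers to the prefix:
  exists a. forall d. exists f. exists h. (~J(a) & ~J(d) & J(f) | J(h))
The prefix is exists a forall d exists f exists h: 1 universal, 3 existential.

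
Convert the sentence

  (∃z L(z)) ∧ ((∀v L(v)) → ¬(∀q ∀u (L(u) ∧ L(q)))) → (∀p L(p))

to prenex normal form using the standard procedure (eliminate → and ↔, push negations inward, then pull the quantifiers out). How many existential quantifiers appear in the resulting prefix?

0

Rewrite implications/biconditionals: A → B as ¬A ∨ B.
  ¬((∃z L(z)) ∧ (¬(∀v L(v)) ∨ ¬(∀q ∀u (L(u) ∧ L(q))))) ∨ (∀p L(p))
Push ¬ through the quantifiers and connectives to reach negation normal form:
  (∀z ¬L(z)) ∨ (∀v L(v)) ∧ (∀q ∀u (L(u) ∧ L(q))) ∨ (∀p L(p))
Finally move all quantifiers to the prefix:
  ∀z ∀v ∀q ∀u ∀p (¬L(z) ∨ L(v) ∧ L(u) ∧ L(q) ∨ L(p))
The prefix is ∀z ∀v ∀q ∀u ∀p: 5 universal, 0 existential.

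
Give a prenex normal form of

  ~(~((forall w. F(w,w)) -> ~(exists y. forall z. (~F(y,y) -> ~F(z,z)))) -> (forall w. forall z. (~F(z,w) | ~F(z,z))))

Eliminate → and ↔ using ¬ and ∨.
  ~(~~(~(forall w. F(w,w)) | ~(exists y. forall z. (~~F(y,y) | ~F(z,z)))) | (forall w. forall z. (~F(z,w) | ~F(z,z))))
Move each ¬ inward, flipping quantifiers it crosses:
  (forall w. F(w,w)) & (exists y. forall z. (F(y,y) | ~F(z,z))) & (exists w. exists z. (F(z,w) & F(z,z)))
Give each quantifier a distinct variable: w↦r, z↦b.
  (forall w. F(w,w)) & (exists y. forall z. (F(y,y) | ~F(z,z))) & (exists r. exists b. (F(b,r) & F(b,b)))
Finally move all quantifiers to the prefix:
  forall w. exists y. forall z. exists r. exists b. (F(w,w) & (F(y,y) | ~F(z,z)) & F(b,r) & F(b,b))

forall w. exists y. forall z. exists r. exists b. (F(w,w) & (F(y,y) | ~F(z,z)) & F(b,r) & F(b,b))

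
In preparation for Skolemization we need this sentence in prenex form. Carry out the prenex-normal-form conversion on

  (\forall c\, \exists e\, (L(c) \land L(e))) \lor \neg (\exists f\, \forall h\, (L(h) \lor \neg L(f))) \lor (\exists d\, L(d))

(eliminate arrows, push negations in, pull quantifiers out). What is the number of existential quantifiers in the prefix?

3

Move each ¬ inward, flipping quantifiers it crosses:
  (\forall c\, \exists e\, (L(c) \land L(e))) \lor (\forall f\, \exists h\, (\neg L(h) \land L(f))) \lor (\exists d\, L(d))
All bound variables are already distinct, so no renaming is needed.
Finally move all quantifiers to the prefix:
  \forall c\, \exists e\, \forall f\, \exists h\, \exists d\, (L(c) \land L(e) \lor \neg L(h) \land L(f) \lor L(d))
The prefix is \forall c \exists e \forall f \exists h \exists d: 2 universal, 3 existential.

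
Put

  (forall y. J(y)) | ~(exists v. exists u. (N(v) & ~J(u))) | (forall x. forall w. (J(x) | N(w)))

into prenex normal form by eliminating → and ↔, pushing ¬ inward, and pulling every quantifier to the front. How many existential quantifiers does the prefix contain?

0

Drive negations inward (¬∀x A ≡ ∃x ¬A, ¬∃x A ≡ ∀x ¬A, De Morgan for ∧/∨):
  (forall y. J(y)) | (forall v. forall u. (~N(v) | J(u))) | (forall x. forall w. (J(x) | N(w)))
All bound variables are already distinct, so no renaming is needed.
Extract every quantifier outward, since the variables are now distinct and don't occur free across branches:
  forall y. forall v. forall u. forall x. forall w. (J(y) | ~N(v) | J(u) | J(x) | N(w))
The prefix is forall y forall v forall u forall x forall w: 5 universal, 0 existential.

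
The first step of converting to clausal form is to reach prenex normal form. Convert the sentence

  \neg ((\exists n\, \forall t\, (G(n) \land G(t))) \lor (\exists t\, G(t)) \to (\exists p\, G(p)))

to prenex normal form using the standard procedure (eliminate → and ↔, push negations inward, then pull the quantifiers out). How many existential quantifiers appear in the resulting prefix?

2

Eliminate → and ↔ using ¬ and ∨.
  \neg (\neg ((\exists n\, \forall t\, (G(n) \land G(t))) \lor (\exists t\, G(t))) \lor (\exists p\, G(p)))
Drive negations inward (¬∀x A ≡ ∃x ¬A, ¬∃x A ≡ ∀x ¬A, De Morgan for ∧/∨):
  ((\exists n\, \forall t\, (G(n) \land G(t))) \lor (\exists t\, G(t))) \land (\forall p\, \neg G(p))
Standardize variables apart so no two quantifiers bind the same name: t↦y1.
  ((\exists n\, \forall t\, (G(n) \land G(t))) \lor (\exists y1\, G(y1))) \land (\forall p\, \neg G(p))
Extract every quantifier outward, since the variables are now distinct and don't occur free across branches:
  \exists n\, \forall t\, \exists y1\, \forall p\, ((G(n) \land G(t) \lor G(y1)) \land \neg G(p))
The prefix is \exists n \forall t \exists y1 \forall p: 2 universal, 2 existential.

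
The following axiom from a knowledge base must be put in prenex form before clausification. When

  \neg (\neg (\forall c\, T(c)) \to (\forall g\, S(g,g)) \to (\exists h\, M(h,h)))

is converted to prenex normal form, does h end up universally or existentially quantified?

Eliminate → and ↔ using ¬ and ∨.
  \neg (\neg \neg (\forall c\, T(c)) \lor \neg (\forall g\, S(g,g)) \lor (\exists h\, M(h,h)))
Drive negations inward (¬∀x A ≡ ∃x ¬A, ¬∃x A ≡ ∀x ¬A, De Morgan for ∧/∨):
  (\exists c\, \neg T(c)) \land (\forall g\, S(g,g)) \land (\forall h\, \neg M(h,h))
All bound variables are already distinct, so no renaming is needed.
Pull the quantifiers to the front (each side's bound variable is not free in the other side):
  \exists c\, \forall g\, \forall h\, (\neg T(c) \land S(g,g) \land \neg M(h,h))
The quantifier \exists h sits under an odd number of negations (counting the antecedent side of each →), so it flips to \forall h.

universal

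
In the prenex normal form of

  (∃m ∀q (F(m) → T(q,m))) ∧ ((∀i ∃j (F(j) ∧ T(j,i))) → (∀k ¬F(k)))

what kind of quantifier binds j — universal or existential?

Rewrite implications/biconditionals: A → B as ¬A ∨ B.
  (∃m ∀q (¬F(m) ∨ T(q,m))) ∧ (¬(∀i ∃j (F(j) ∧ T(j,i))) ∨ (∀k ¬F(k)))
Move each ¬ inward, flipping quantifiers it crosses:
  (∃m ∀q (¬F(m) ∨ T(q,m))) ∧ ((∃i ∀j (¬F(j) ∨ ¬T(j,i))) ∨ (∀k ¬F(k)))
All bound variables are already distinct, so no renaming is needed.
Pull the quantifiers to the front (each side's bound variable is not free in the other side):
  ∃m ∀q ∃i ∀j ∀k ((¬F(m) ∨ T(q,m)) ∧ (¬F(j) ∨ ¬T(j,i) ∨ ¬F(k)))
The quantifier ∃j sits under an odd number of negations (counting the antecedent side of each →), so it flips to ∀j.

universal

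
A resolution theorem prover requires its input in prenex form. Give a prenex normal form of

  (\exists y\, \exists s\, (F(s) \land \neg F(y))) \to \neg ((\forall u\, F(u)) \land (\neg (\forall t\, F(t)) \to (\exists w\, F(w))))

Rewrite implications/biconditionals: A → B as ¬A ∨ B.
  \neg (\exists y\, \exists s\, (F(s) \land \neg F(y))) \lor \neg ((\forall u\, F(u)) \land (\neg \neg (\forall t\, F(t)) \lor (\exists w\, F(w))))
Drive negations inward (¬∀x A ≡ ∃x ¬A, ¬∃x A ≡ ∀x ¬A, De Morgan for ∧/∨):
  (\forall y\, \forall s\, (\neg F(s) \lor F(y))) \lor (\exists u\, \neg F(u)) \lor (\exists t\, \neg F(t)) \land (\forall w\, \neg F(w))
All bound variables are already distinct, so no renaming is needed.
Extract every quantifier outward, since the variables are now distinct and don't occur free across branches:
  \forall y\, \forall s\, \exists u\, \exists t\, \forall w\, (\neg F(s) \lor F(y) \lor \neg F(u) \lor \neg F(t) \land \neg F(w))

\forall y\, \forall s\, \exists u\, \exists t\, \forall w\, (\neg F(s) \lor F(y) \lor \neg F(u) \lor \neg F(t) \land \neg F(w))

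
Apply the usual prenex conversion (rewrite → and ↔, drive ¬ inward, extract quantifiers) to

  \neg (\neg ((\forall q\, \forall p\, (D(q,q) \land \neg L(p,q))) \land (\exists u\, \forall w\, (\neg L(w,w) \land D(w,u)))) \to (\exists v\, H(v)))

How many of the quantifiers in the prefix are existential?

Eliminate → and ↔ using ¬ and ∨.
  \neg (\neg \neg ((\forall q\, \forall p\, (D(q,q) \land \neg L(p,q))) \land (\exists u\, \forall w\, (\neg L(w,w) \land D(w,u)))) \lor (\exists v\, H(v)))
Drive negations inward (¬∀x A ≡ ∃x ¬A, ¬∃x A ≡ ∀x ¬A, De Morgan for ∧/∨):
  ((\exists q\, \exists p\, (\neg D(q,q) \lor L(p,q))) \lor (\forall u\, \exists w\, (L(w,w) \lor \neg D(w,u)))) \land (\forall v\, \neg H(v))
All bound variables are already distinct, so no renaming is needed.
Pull the quantifiers to the front (each side's bound variable is not free in the other side):
  \exists q\, \exists p\, \forall u\, \exists w\, \forall v\, ((\neg D(q,q) \lor L(p,q) \lor L(w,w) \lor \neg D(w,u)) \land \neg H(v))
The prefix is \exists q \exists p \forall u \exists w \forall v: 2 universal, 3 existential.

3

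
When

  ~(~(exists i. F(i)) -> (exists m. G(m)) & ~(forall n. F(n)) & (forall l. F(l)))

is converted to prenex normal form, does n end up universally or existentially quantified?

universal

Rewrite implications/biconditionals: A → B as ¬A ∨ B.
  ~(~~(exists i. F(i)) | (exists m. G(m)) & ~(forall n. F(n)) & (forall l. F(l)))
Move each ¬ inward, flipping quantifiers it crosses:
  (forall i. ~F(i)) & ((forall m. ~G(m)) | (forall n. F(n)) | (exists l. ~F(l)))
All bound variables are already distinct, so no renaming is needed.
Extract every quantifier outward, since the variables are now distinct and don't occur free across branches:
  forall i. forall m. forall n. exists l. (~F(i) & (~G(m) | F(n) | ~F(l)))
The quantifier forall n sits under an even number of negations (counting the antecedent side of each →), so it remains universal.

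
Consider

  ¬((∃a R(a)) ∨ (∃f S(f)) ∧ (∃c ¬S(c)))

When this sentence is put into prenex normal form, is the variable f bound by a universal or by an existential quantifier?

universal

Move each ¬ inward, flipping quantifiers it crosses:
  (∀a ¬R(a)) ∧ ((∀f ¬S(f)) ∨ (∀c S(c)))
Extract every quantifier outward, since the variables are now distinct and don't occur free across branches:
  ∀a ∀f ∀c (¬R(a) ∧ (¬S(f) ∨ S(c)))
The quantifier ∃f sits under an odd number of negations, so it flips to ∀f.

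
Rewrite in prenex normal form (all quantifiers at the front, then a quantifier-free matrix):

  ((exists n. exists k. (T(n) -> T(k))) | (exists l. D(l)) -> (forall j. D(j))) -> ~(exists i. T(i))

Rewrite implications/biconditionals: A → B as ¬A ∨ B.
  ~(~((exists n. exists k. (~T(n) | T(k))) | (exists l. D(l))) | (forall j. D(j))) | ~(exists i. T(i))
Drive negations inward (¬∀x A ≡ ∃x ¬A, ¬∃x A ≡ ∀x ¬A, De Morgan for ∧/∨):
  ((exists n. exists k. (~T(n) | T(k))) | (exists l. D(l))) & (exists j. ~D(j)) | (forall i. ~T(i))
All bound variables are already distinct, so no renaming is needed.
Pull the quantifiers to the front (each side's bound variable is not free in the other side):
  exists n. exists k. exists l. exists j. forall i. ((~T(n) | T(k) | D(l)) & ~D(j) | ~T(i))

exists n. exists k. exists l. exists j. forall i. ((~T(n) | T(k) | D(l)) & ~D(j) | ~T(i))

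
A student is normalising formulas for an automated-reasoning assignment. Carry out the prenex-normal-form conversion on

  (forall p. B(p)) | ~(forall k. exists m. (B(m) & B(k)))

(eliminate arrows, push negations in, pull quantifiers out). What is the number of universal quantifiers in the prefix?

2

Move each ¬ inward, flipping quantifiers it crosses:
  (forall p. B(p)) | (exists k. forall m. (~B(m) | ~B(k)))
Finally move all quantifiers to the prefix:
  forall p. exists k. forall m. (B(p) | ~B(m) | ~B(k))
The prefix is forall p exists k forall m: 2 universal, 1 existential.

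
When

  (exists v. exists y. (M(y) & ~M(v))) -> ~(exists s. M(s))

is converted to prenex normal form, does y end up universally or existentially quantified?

First replace A → B with ¬A ∨ B.
  ~(exists v. exists y. (M(y) & ~M(v))) | ~(exists s. M(s))
Drive negations inward (¬∀x A ≡ ∃x ¬A, ¬∃x A ≡ ∀x ¬A, De Morgan for ∧/∨):
  (forall v. forall y. (~M(y) | M(v))) | (forall s. ~M(s))
All bound variables are already distinct, so no renaming is needed.
Extract every quantifier outward, since the variables are now distinct and don't occur free across branches:
  forall v. forall y. forall s. (~M(y) | M(v) | ~M(s))
The quantifier exists y sits under an odd number of negations (counting the antecedent side of each →), so it flips to forall y.

universal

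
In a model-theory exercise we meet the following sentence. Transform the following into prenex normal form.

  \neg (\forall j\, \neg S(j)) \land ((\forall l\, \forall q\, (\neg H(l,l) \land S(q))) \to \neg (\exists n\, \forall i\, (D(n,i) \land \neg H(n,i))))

Eliminate → and ↔ using ¬ and ∨.
  \neg (\forall j\, \neg S(j)) \land (\neg (\forall l\, \forall q\, (\neg H(l,l) \land S(q))) \lor \neg (\exists n\, \forall i\, (D(n,i) \land \neg H(n,i))))
Drive negations inward (¬∀x A ≡ ∃x ¬A, ¬∃x A ≡ ∀x ¬A, De Morgan for ∧/∨):
  (\exists j\, S(j)) \land ((\exists l\, \exists q\, (H(l,l) \lor \neg S(q))) \lor (\forall n\, \exists i\, (\neg D(n,i) \lor H(n,i))))
All bound variables are already distinct, so no renaming is needed.
Extract every quantifier outward, since the variables are now distinct and don't occur free across branches:
  \exists j\, \exists l\, \exists q\, \forall n\, \exists i\, (S(j) \land (H(l,l) \lor \neg S(q) \lor \neg D(n,i) \lor H(n,i)))

\exists j\, \exists l\, \exists q\, \forall n\, \exists i\, (S(j) \land (H(l,l) \lor \neg S(q) \lor \neg D(n,i) \lor H(n,i)))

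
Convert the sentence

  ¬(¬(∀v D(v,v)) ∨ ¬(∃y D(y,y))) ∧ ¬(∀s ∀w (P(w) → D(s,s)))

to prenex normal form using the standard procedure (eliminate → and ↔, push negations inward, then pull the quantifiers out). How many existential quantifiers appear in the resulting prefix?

3

First replace A → B with ¬A ∨ B.
  ¬(¬(∀v D(v,v)) ∨ ¬(∃y D(y,y))) ∧ ¬(∀s ∀w (¬P(w) ∨ D(s,s)))
Drive negations inward (¬∀x A ≡ ∃x ¬A, ¬∃x A ≡ ∀x ¬A, De Morgan for ∧/∨):
  (∀v D(v,v)) ∧ (∃y D(y,y)) ∧ (∃s ∃w (P(w) ∧ ¬D(s,s)))
All bound variables are already distinct, so no renaming is needed.
Finally move all quantifiers to the prefix:
  ∀v ∃y ∃s ∃w (D(v,v) ∧ D(y,y) ∧ P(w) ∧ ¬D(s,s))
The prefix is ∀v ∃y ∃s ∃w: 1 universal, 3 existential.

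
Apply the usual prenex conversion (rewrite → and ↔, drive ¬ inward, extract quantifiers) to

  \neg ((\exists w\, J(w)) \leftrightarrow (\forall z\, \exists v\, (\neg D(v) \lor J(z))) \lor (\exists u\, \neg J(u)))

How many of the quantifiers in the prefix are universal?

First replace A → B with ¬A ∨ B; A ↔ B as (¬A ∨ B) ∧ (¬B ∨ A).
  \neg ((\neg (\exists w\, J(w)) \lor (\forall z\, \exists v\, (\neg D(v) \lor J(z))) \lor (\exists u\, \neg J(u))) \land (\neg ((\forall z\, \exists v\, (\neg D(v) \lor J(z))) \lor (\exists u\, \neg J(u))) \lor (\exists w\, J(w))))
Drive negations inward (¬∀x A ≡ ∃x ¬A, ¬∃x A ≡ ∀x ¬A, De Morgan for ∧/∨):
  (\exists w\, J(w)) \land (\exists z\, \forall v\, (D(v) \land \neg J(z))) \land (\forall u\, J(u)) \lor ((\forall z\, \exists v\, (\neg D(v) \lor J(z))) \lor (\exists u\, \neg J(u))) \land (\forall w\, \neg J(w))
Give each quantifier a distinct variable: z↦s, v↦c, u↦u1, w↦w1.
  (\exists w\, J(w)) \land (\exists z\, \forall v\, (D(v) \land \neg J(z))) \land (\forall u\, J(u)) \lor ((\forall s\, \exists c\, (\neg D(c) \lor J(s))) \lor (\exists u1\, \neg J(u1))) \land (\forall w1\, \neg J(w1))
Extract every quantifier outward, since the variables are now distinct and don't occur free across branches:
  \exists w\, \exists z\, \forall v\, \forall u\, \forall s\, \exists c\, \exists u1\, \forall w1\, (J(w) \land D(v) \land \neg J(z) \land J(u) \lor (\neg D(c) \lor J(s) \lor \neg J(u1)) \land \neg J(w1))
The prefix is \exists w \exists z \forall v \forall u \forall s \exists c \exists u1 \forall w1: 4 universal, 4 existential.

4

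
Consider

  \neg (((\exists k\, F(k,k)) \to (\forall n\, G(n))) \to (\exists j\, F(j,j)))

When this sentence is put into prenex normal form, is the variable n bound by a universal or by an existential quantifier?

universal

Rewrite implications/biconditionals: A → B as ¬A ∨ B.
  \neg (\neg (\neg (\exists k\, F(k,k)) \lor (\forall n\, G(n))) \lor (\exists j\, F(j,j)))
Drive negations inward (¬∀x A ≡ ∃x ¬A, ¬∃x A ≡ ∀x ¬A, De Morgan for ∧/∨):
  ((\forall k\, \neg F(k,k)) \lor (\forall n\, G(n))) \land (\forall j\, \neg F(j,j))
All bound variables are already distinct, so no renaming is needed.
Finally move all quantifiers to the prefix:
  \forall k\, \forall n\, \forall j\, ((\neg F(k,k) \lor G(n)) \land \neg F(j,j))
The quantifier \forall n sits under an even number of negations (counting the antecedent side of each →), so it remains universal.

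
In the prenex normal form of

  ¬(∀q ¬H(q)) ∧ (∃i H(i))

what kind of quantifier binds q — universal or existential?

Move each ¬ inward, flipping quantifiers it crosses:
  (∃q H(q)) ∧ (∃i H(i))
Finally move all quantifiers to the prefix:
  ∃q ∃i (H(q) ∧ H(i))
The quantifier ∀q sits under an odd number of negations, so it flips to ∃q.

existential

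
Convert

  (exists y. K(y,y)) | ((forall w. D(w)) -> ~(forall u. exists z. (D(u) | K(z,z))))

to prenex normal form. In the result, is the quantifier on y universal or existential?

existential

Rewrite implications/biconditionals: A → B as ¬A ∨ B.
  (exists y. K(y,y)) | ~(forall w. D(w)) | ~(forall u. exists z. (D(u) | K(z,z)))
Move each ¬ inward, flipping quantifiers it crosses:
  (exists y. K(y,y)) | (exists w. ~D(w)) | (exists u. forall z. (~D(u) & ~K(z,z)))
All bound variables are already distinct, so no renaming is needed.
Finally move all quantifiers to the prefix:
  exists y. exists w. exists u. forall z. (K(y,y) | ~D(w) | ~D(u) & ~K(z,z))
The quantifier exists y sits under an even number of negations (counting the antecedent side of each →), so it remains existential.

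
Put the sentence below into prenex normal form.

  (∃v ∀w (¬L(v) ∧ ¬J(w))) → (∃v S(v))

First replace A → B with ¬A ∨ B.
  ¬(∃v ∀w (¬L(v) ∧ ¬J(w))) ∨ (∃v S(v))
Push ¬ through the quantifiers and connectives to reach negation normal form:
  (∀v ∃w (L(v) ∨ J(w))) ∨ (∃v S(v))
Give each quantifier a distinct variable: v↦z1.
  (∀v ∃w (L(v) ∨ J(w))) ∨ (∃z1 S(z1))
Pull the quantifiers to the front (each side's bound variable is not free in the other side):
  ∀v ∃w ∃z1 (L(v) ∨ J(w) ∨ S(z1))

∀v ∃w ∃z1 (L(v) ∨ J(w) ∨ S(z1))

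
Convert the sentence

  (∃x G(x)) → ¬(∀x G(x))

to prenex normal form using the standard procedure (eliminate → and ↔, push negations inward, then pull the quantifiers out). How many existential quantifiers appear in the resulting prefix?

1

Rewrite implications/biconditionals: A → B as ¬A ∨ B.
  ¬(∃x G(x)) ∨ ¬(∀x G(x))
Push ¬ through the quantifiers and connectives to reach negation normal form:
  (∀x ¬G(x)) ∨ (∃x ¬G(x))
Rename bound variables to avoid capture: x↦b.
  (∀x ¬G(x)) ∨ (∃b ¬G(b))
Finally move all quantifiers to the prefix:
  ∀x ∃b (¬G(x) ∨ ¬G(b))
The prefix is ∀x ∃b: 1 universal, 1 existential.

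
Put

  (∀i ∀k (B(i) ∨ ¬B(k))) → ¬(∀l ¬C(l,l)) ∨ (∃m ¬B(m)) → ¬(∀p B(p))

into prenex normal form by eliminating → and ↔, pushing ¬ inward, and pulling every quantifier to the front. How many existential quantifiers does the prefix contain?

3

Eliminate → and ↔ using ¬ and ∨.
  ¬(∀i ∀k (B(i) ∨ ¬B(k))) ∨ ¬(¬(∀l ¬C(l,l)) ∨ (∃m ¬B(m))) ∨ ¬(∀p B(p))
Move each ¬ inward, flipping quantifiers it crosses:
  (∃i ∃k (¬B(i) ∧ B(k))) ∨ (∀l ¬C(l,l)) ∧ (∀m B(m)) ∨ (∃p ¬B(p))
Pull the quantifiers to the front (each side's bound variable is not free in the other side):
  ∃i ∃k ∀l ∀m ∃p (¬B(i) ∧ B(k) ∨ ¬C(l,l) ∧ B(m) ∨ ¬B(p))
The prefix is ∃i ∃k ∀l ∀m ∃p: 2 universal, 3 existential.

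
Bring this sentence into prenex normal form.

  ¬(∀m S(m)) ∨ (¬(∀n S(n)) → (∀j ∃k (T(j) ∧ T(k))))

∃m ∀n ∀j ∃k (¬S(m) ∨ S(n) ∨ T(j) ∧ T(k))

Eliminate → and ↔ using ¬ and ∨.
  ¬(∀m S(m)) ∨ ¬¬(∀n S(n)) ∨ (∀j ∃k (T(j) ∧ T(k)))
Push ¬ through the quantifiers and connectives to reach negation normal form:
  (∃m ¬S(m)) ∨ (∀n S(n)) ∨ (∀j ∃k (T(j) ∧ T(k)))
All bound variables are already distinct, so no renaming is needed.
Finally move all quantifiers to the prefix:
  ∃m ∀n ∀j ∃k (¬S(m) ∨ S(n) ∨ T(j) ∧ T(k))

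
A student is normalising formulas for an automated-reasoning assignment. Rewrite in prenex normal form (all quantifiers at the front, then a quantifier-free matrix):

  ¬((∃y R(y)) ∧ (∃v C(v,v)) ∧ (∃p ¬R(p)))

∀y ∀v ∀p (¬R(y) ∨ ¬C(v,v) ∨ R(p))

Push ¬ through the quantifiers and connectives to reach negation normal form:
  (∀y ¬R(y)) ∨ (∀v ¬C(v,v)) ∨ (∀p R(p))
All bound variables are already distinct, so no renaming is needed.
Pull the quantifiers to the front (each side's bound variable is not free in the other side):
  ∀y ∀v ∀p (¬R(y) ∨ ¬C(v,v) ∨ R(p))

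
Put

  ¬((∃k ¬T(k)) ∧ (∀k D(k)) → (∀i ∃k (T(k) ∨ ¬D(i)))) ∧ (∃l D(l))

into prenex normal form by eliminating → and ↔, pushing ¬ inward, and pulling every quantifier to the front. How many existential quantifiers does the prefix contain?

Rewrite implications/biconditionals: A → B as ¬A ∨ B.
  ¬(¬((∃k ¬T(k)) ∧ (∀k D(k))) ∨ (∀i ∃k (T(k) ∨ ¬D(i)))) ∧ (∃l D(l))
Drive negations inward (¬∀x A ≡ ∃x ¬A, ¬∃x A ≡ ∀x ¬A, De Morgan for ∧/∨):
  (∃k ¬T(k)) ∧ (∀k D(k)) ∧ (∃i ∀k (¬T(k) ∧ D(i))) ∧ (∃l D(l))
Standardize variables apart so no two quantifiers bind the same name: k↦y, k↦v1.
  (∃k ¬T(k)) ∧ (∀y D(y)) ∧ (∃i ∀v1 (¬T(v1) ∧ D(i))) ∧ (∃l D(l))
Extract every quantifier outward, since the variables are now distinct and don't occur free across branches:
  ∃k ∀y ∃i ∀v1 ∃l (¬T(k) ∧ D(y) ∧ ¬T(v1) ∧ D(i) ∧ D(l))
The prefix is ∃k ∀y ∃i ∀v1 ∃l: 2 universal, 3 existential.

3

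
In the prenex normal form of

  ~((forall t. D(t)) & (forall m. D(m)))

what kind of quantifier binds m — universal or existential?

Move each ¬ inward, flipping quantifiers it crosses:
  (exists t. ~D(t)) | (exists m. ~D(m))
All bound variables are already distinct, so no renaming is needed.
Extract every quantifier outward, since the variables are now distinct and don't occur free across branches:
  exists t. exists m. (~D(t) | ~D(m))
The quantifier forall m sits under an odd number of negations, so it flips to exists m.

existential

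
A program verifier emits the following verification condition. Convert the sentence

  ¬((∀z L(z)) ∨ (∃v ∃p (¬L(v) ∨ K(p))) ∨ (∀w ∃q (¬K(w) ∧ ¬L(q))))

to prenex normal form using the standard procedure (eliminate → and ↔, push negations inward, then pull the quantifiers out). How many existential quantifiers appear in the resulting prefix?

2

Drive negations inward (¬∀x A ≡ ∃x ¬A, ¬∃x A ≡ ∀x ¬A, De Morgan for ∧/∨):
  (∃z ¬L(z)) ∧ (∀v ∀p (L(v) ∧ ¬K(p))) ∧ (∃w ∀q (K(w) ∨ L(q)))
All bound variables are already distinct, so no renaming is needed.
Extract every quantifier outward, since the variables are now distinct and don't occur free across branches:
  ∃z ∀v ∀p ∃w ∀q (¬L(z) ∧ L(v) ∧ ¬K(p) ∧ (K(w) ∨ L(q)))
The prefix is ∃z ∀v ∀p ∃w ∀q: 3 universal, 2 existential.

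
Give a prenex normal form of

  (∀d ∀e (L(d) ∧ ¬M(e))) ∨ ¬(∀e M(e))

Move each ¬ inward, flipping quantifiers it crosses:
  (∀d ∀e (L(d) ∧ ¬M(e))) ∨ (∃e ¬M(e))
Rename bound variables to avoid capture: e↦v.
  (∀d ∀e (L(d) ∧ ¬M(e))) ∨ (∃v ¬M(v))
Finally move all quantifiers to the prefix:
  ∀d ∀e ∃v (L(d) ∧ ¬M(e) ∨ ¬M(v))

∀d ∀e ∃v (L(d) ∧ ¬M(e) ∨ ¬M(v))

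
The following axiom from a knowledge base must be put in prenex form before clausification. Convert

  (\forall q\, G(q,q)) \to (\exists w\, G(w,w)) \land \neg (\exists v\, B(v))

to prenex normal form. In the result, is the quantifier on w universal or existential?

existential

Eliminate → and ↔ using ¬ and ∨.
  \neg (\forall q\, G(q,q)) \lor (\exists w\, G(w,w)) \land \neg (\exists v\, B(v))
Push ¬ through the quantifiers and connectives to reach negation normal form:
  (\exists q\, \neg G(q,q)) \lor (\exists w\, G(w,w)) \land (\forall v\, \neg B(v))
All bound variables are already distinct, so no renaming is needed.
Finally move all quantifiers to the prefix:
  \exists q\, \exists w\, \forall v\, (\neg G(q,q) \lor G(w,w) \land \neg B(v))
The quantifier \exists w sits under an even number of negations (counting the antecedent side of each →), so it remains existential.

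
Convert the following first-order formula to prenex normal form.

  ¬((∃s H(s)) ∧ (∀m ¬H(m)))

Push ¬ through the quantifiers and connectives to reach negation normal form:
  (∀s ¬H(s)) ∨ (∃m H(m))
All bound variables are already distinct, so no renaming is needed.
Extract every quantifier outward, since the variables are now distinct and don't occur free across branches:
  ∀s ∃m (¬H(s) ∨ H(m))

∀s ∃m (¬H(s) ∨ H(m))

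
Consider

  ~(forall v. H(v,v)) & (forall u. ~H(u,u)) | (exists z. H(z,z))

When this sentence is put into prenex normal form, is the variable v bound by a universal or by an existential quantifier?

existential

Drive negations inward (¬∀x A ≡ ∃x ¬A, ¬∃x A ≡ ∀x ¬A, De Morgan for ∧/∨):
  (exists v. ~H(v,v)) & (forall u. ~H(u,u)) | (exists z. H(z,z))
Finally move all quantifiers to the prefix:
  exists v. forall u. exists z. (~H(v,v) & ~H(u,u) | H(z,z))
The quantifier forall v sits under an odd number of negations, so it flips to exists v.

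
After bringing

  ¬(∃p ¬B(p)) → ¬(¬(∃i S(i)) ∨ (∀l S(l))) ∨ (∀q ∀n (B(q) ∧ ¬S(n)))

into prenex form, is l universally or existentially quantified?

First replace A → B with ¬A ∨ B.
  ¬¬(∃p ¬B(p)) ∨ ¬(¬(∃i S(i)) ∨ (∀l S(l))) ∨ (∀q ∀n (B(q) ∧ ¬S(n)))
Push ¬ through the quantifiers and connectives to reach negation normal form:
  (∃p ¬B(p)) ∨ (∃i S(i)) ∧ (∃l ¬S(l)) ∨ (∀q ∀n (B(q) ∧ ¬S(n)))
All bound variables are already distinct, so no renaming is needed.
Extract every quantifier outward, since the variables are now distinct and don't occur free across branches:
  ∃p ∃i ∃l ∀q ∀n (¬B(p) ∨ S(i) ∧ ¬S(l) ∨ B(q) ∧ ¬S(n))
The quantifier ∀l sits under an odd number of negations (counting the antecedent side of each →), so it flips to ∃l.

existential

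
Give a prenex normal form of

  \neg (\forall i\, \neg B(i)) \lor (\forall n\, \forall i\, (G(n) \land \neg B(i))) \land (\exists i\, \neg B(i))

Drive negations inward (¬∀x A ≡ ∃x ¬A, ¬∃x A ≡ ∀x ¬A, De Morgan for ∧/∨):
  (\exists i\, B(i)) \lor (\forall n\, \forall i\, (G(n) \land \neg B(i))) \land (\exists i\, \neg B(i))
Give each quantifier a distinct variable: i↦q, i↦w1.
  (\exists i\, B(i)) \lor (\forall n\, \forall q\, (G(n) \land \neg B(q))) \land (\exists w1\, \neg B(w1))
Pull the quantifiers to the front (each side's bound variable is not free in the other side):
  \exists i\, \forall n\, \forall q\, \exists w1\, (B(i) \lor G(n) \land \neg B(q) \land \neg B(w1))

\exists i\, \forall n\, \forall q\, \exists w1\, (B(i) \lor G(n) \land \neg B(q) \land \neg B(w1))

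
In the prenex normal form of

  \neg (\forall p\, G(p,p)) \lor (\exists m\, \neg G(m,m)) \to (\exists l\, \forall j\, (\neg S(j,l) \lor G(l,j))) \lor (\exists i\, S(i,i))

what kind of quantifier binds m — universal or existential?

universal

First replace A → B with ¬A ∨ B.
  \neg (\neg (\forall p\, G(p,p)) \lor (\exists m\, \neg G(m,m))) \lor (\exists l\, \forall j\, (\neg S(j,l) \lor G(l,j))) \lor (\exists i\, S(i,i))
Drive negations inward (¬∀x A ≡ ∃x ¬A, ¬∃x A ≡ ∀x ¬A, De Morgan for ∧/∨):
  (\forall p\, G(p,p)) \land (\forall m\, G(m,m)) \lor (\exists l\, \forall j\, (\neg S(j,l) \lor G(l,j))) \lor (\exists i\, S(i,i))
Pull the quantifiers to the front (each side's bound variable is not free in the other side):
  \forall p\, \forall m\, \exists l\, \forall j\, \exists i\, (G(p,p) \land G(m,m) \lor \neg S(j,l) \lor G(l,j) \lor S(i,i))
The quantifier \exists m sits under an odd number of negations (counting the antecedent side of each →), so it flips to \forall m.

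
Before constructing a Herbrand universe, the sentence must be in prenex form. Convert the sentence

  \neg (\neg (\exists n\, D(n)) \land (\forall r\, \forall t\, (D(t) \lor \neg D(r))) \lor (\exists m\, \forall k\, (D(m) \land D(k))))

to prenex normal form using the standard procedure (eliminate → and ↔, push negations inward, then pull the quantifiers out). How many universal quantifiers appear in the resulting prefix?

1

Drive negations inward (¬∀x A ≡ ∃x ¬A, ¬∃x A ≡ ∀x ¬A, De Morgan for ∧/∨):
  ((\exists n\, D(n)) \lor (\exists r\, \exists t\, (\neg D(t) \land D(r)))) \land (\forall m\, \exists k\, (\neg D(m) \lor \neg D(k)))
All bound variables are already distinct, so no renaming is needed.
Pull the quantifiers to the front (each side's bound variable is not free in the other side):
  \exists n\, \exists r\, \exists t\, \forall m\, \exists k\, ((D(n) \lor \neg D(t) \land D(r)) \land (\neg D(m) \lor \neg D(k)))
The prefix is \exists n \exists r \exists t \forall m \exists k: 1 universal, 4 existential.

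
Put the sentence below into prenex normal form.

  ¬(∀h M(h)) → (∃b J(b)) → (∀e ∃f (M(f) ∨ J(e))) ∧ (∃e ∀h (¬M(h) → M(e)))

∀h ∀b ∀e ∃f ∃v ∀x1 (M(h) ∨ ¬J(b) ∨ (M(f) ∨ J(e)) ∧ (M(x1) ∨ M(v)))

Rewrite implications/biconditionals: A → B as ¬A ∨ B.
  ¬¬(∀h M(h)) ∨ ¬(∃b J(b)) ∨ (∀e ∃f (M(f) ∨ J(e))) ∧ (∃e ∀h (¬¬M(h) ∨ M(e)))
Drive negations inward (¬∀x A ≡ ∃x ¬A, ¬∃x A ≡ ∀x ¬A, De Morgan for ∧/∨):
  (∀h M(h)) ∨ (∀b ¬J(b)) ∨ (∀e ∃f (M(f) ∨ J(e))) ∧ (∃e ∀h (M(h) ∨ M(e)))
Rename bound variables to avoid capture: e↦v, h↦x1.
  (∀h M(h)) ∨ (∀b ¬J(b)) ∨ (∀e ∃f (M(f) ∨ J(e))) ∧ (∃v ∀x1 (M(x1) ∨ M(v)))
Pull the quantifiers to the front (each side's bound variable is not free in the other side):
  ∀h ∀b ∀e ∃f ∃v ∀x1 (M(h) ∨ ¬J(b) ∨ (M(f) ∨ J(e)) ∧ (M(x1) ∨ M(v)))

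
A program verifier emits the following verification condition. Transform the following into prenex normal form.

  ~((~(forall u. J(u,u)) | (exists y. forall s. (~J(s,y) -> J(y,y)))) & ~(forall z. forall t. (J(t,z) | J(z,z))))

First replace A → B with ¬A ∨ B.
  ~((~(forall u. J(u,u)) | (exists y. forall s. (~~J(s,y) | J(y,y)))) & ~(forall z. forall t. (J(t,z) | J(z,z))))
Push ¬ through the quantifiers and connectives to reach negation normal form:
  (forall u. J(u,u)) & (forall y. exists s. (~J(s,y) & ~J(y,y))) | (forall z. forall t. (J(t,z) | J(z,z)))
All bound variables are already distinct, so no renaming is needed.
Finally move all quantifiers to the prefix:
  forall u. forall y. exists s. forall z. forall t. (J(u,u) & ~J(s,y) & ~J(y,y) | J(t,z) | J(z,z))

forall u. forall y. exists s. forall z. forall t. (J(u,u) & ~J(s,y) & ~J(y,y) | J(t,z) | J(z,z))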